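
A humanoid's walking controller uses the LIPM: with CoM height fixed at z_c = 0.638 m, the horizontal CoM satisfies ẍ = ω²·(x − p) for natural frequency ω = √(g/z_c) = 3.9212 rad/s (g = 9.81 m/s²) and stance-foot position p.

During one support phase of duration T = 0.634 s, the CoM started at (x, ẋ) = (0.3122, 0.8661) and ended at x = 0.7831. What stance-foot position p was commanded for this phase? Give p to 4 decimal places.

ωT = 3.9212·0.634 = 2.486041; cosh(ωT) = 6.048428, sinh(ωT) = 5.965189
x(T) = p + (x₀−p)·cosh(ωT) + (ẋ₀/ω)·sinh(ωT) ⇒ p·(1 − cosh) = x(T) − x₀·cosh − (ẋ₀/ω)·sinh
numerator   = 0.7831 − (0.3122)·6.048428 − (0.8661/3.9212)·5.965189 = -2.422788
denominator = 1 − 6.048428 = -5.048428
p = -2.422788 / -5.048428 = 0.4799

p = 0.4799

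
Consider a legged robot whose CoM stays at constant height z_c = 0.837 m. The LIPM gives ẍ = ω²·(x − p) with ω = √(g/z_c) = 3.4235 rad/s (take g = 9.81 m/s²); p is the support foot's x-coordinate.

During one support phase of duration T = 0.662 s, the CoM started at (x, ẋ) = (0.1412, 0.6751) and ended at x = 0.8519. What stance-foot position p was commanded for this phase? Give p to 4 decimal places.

ωT = 3.4235·0.662 = 2.266357; cosh(ωT) = 4.873946, sinh(ωT) = 4.770257
x(T) = p + (x₀−p)·cosh(ωT) + (ẋ₀/ω)·sinh(ωT) ⇒ p·(1 − cosh) = x(T) − x₀·cosh − (ẋ₀/ω)·sinh
numerator   = 0.8519 − (0.1412)·4.873946 − (0.6751/3.4235)·4.770257 = -0.776976
denominator = 1 − 4.873946 = -3.873946
p = -0.776976 / -3.873946 = 0.2006

p = 0.2006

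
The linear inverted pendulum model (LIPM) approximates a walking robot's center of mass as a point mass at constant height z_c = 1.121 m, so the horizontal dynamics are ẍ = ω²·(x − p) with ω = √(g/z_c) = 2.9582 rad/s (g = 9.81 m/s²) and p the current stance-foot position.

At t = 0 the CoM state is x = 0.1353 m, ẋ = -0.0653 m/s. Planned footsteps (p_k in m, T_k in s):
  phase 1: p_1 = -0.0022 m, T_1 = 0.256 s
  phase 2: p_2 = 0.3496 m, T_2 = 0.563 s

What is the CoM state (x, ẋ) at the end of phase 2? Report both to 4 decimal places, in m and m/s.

x = 0.0441, ẋ = -0.7489

phase 1: p=-0.0022, T=0.256, ωT=0.757299, cosh=1.300720, sinh=0.831789; start (x,ẋ)=(0.135300, -0.065300) → end (x,ẋ)=(0.158288, 0.253395)
phase 2: p=0.3496, T=0.563, ωT=1.665467, cosh=2.738621, sinh=2.549519; start (x,ẋ)=(0.158288, 0.253395) → end (x,ẋ)=(0.044057, -0.748920)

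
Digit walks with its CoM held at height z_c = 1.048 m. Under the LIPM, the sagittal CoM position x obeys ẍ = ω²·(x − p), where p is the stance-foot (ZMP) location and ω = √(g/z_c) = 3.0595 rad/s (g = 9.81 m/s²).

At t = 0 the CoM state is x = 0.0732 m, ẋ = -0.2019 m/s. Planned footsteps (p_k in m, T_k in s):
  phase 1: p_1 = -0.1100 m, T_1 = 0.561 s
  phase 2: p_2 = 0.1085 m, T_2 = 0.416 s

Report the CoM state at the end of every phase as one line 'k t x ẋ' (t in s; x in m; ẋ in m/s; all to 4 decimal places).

phase 1: p=-0.1100, T=0.561, ωT=1.716380, cosh=2.872031, sinh=2.692315; start (x,ẋ)=(0.073200, -0.201900) → end (x,ẋ)=(0.238487, 0.929181)
phase 2: p=0.1085, T=0.416, ωT=1.272752, cosh=1.925363, sinh=1.645303; start (x,ẋ)=(0.238487, 0.929181) → end (x,ẋ)=(0.858456, 2.443339)

1 0.5610 0.2385 0.9292
2 0.9770 0.8585 2.4433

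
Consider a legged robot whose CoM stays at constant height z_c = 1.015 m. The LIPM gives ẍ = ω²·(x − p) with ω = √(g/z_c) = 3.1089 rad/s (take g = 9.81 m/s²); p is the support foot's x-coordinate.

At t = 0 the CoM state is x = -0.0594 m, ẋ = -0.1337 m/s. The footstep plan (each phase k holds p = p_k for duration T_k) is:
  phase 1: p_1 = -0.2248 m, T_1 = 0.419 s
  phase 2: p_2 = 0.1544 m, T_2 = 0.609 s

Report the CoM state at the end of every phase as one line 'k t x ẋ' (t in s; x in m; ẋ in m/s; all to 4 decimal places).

phase 1: p=-0.2248, T=0.419, ωT=1.302629, cosh=1.975386, sinh=1.703570; start (x,ẋ)=(-0.059400, -0.133700) → end (x,ẋ)=(0.028666, 0.611887)
phase 2: p=0.1544, T=0.609, ωT=1.893320, cosh=3.395977, sinh=3.245406; start (x,ẋ)=(0.028666, 0.611887) → end (x,ẋ)=(0.366164, 0.809342)

1 0.4190 0.0287 0.6119
2 1.0280 0.3662 0.8093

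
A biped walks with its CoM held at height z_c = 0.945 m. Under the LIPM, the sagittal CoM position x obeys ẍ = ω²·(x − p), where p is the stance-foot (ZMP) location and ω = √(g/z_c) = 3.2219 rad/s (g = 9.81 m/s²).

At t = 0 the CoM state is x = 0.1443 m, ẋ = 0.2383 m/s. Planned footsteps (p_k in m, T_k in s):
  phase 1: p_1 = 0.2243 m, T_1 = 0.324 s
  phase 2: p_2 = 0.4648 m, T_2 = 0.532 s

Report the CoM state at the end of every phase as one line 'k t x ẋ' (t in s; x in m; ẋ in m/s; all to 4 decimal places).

phase 1: p=0.2243, T=0.324, ωT=1.043896, cosh=1.596170, sinh=1.244090; start (x,ẋ)=(0.144300, 0.238300) → end (x,ẋ)=(0.188622, 0.059701)
phase 2: p=0.4648, T=0.532, ωT=1.714051, cosh=2.865769, sinh=2.685634; start (x,ẋ)=(0.188622, 0.059701) → end (x,ẋ)=(-0.276897, -2.218633)

1 0.3240 0.1886 0.0597
2 0.8560 -0.2769 -2.2186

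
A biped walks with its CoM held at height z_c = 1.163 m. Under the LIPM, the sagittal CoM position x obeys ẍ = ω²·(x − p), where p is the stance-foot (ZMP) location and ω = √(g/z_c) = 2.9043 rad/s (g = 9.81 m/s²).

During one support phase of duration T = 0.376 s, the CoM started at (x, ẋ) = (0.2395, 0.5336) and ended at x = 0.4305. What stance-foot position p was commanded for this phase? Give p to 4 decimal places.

ωT = 2.9043·0.376 = 1.092017; cosh(ωT) = 1.657909, sinh(ωT) = 1.322370
x(T) = p + (x₀−p)·cosh(ωT) + (ẋ₀/ω)·sinh(ωT) ⇒ p·(1 − cosh) = x(T) − x₀·cosh − (ẋ₀/ω)·sinh
numerator   = 0.4305 − (0.2395)·1.657909 − (0.5336/2.9043)·1.322370 = -0.209525
denominator = 1 − 1.657909 = -0.657909
p = -0.209525 / -0.657909 = 0.3185

p = 0.3185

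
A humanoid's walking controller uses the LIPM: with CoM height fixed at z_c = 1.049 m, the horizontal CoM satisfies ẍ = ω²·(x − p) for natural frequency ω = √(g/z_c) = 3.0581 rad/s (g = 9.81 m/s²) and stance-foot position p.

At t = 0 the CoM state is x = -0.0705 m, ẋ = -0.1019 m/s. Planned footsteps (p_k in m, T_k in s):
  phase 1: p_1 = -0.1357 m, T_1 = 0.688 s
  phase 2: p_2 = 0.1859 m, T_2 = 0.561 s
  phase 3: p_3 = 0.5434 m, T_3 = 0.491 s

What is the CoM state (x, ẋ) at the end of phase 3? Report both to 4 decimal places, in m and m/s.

phase 1: p=-0.1357, T=0.688, ωT=2.103973, cosh=4.160324, sinh=4.038353; start (x,ẋ)=(-0.070500, -0.101900) → end (x,ẋ)=(0.000990, 0.381263)
phase 2: p=0.1859, T=0.561, ωT=1.715594, cosh=2.869917, sinh=2.690060; start (x,ẋ)=(0.000990, 0.381263) → end (x,ẋ)=(-0.009399, -0.426967)
phase 3: p=0.5434, T=0.491, ωT=1.501527, cosh=2.355664, sinh=2.132874; start (x,ẋ)=(-0.009399, -0.426967) → end (x,ẋ)=(-1.056597, -4.611446)

x = -1.0566, ẋ = -4.6114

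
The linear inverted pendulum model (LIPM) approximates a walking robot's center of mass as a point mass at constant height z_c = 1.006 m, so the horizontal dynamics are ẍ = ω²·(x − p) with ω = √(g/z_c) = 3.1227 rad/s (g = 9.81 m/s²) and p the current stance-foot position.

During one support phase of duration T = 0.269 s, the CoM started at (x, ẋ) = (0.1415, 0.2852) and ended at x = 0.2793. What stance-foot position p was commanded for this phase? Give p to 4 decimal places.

p = 0.0032

ωT = 3.1227·0.269 = 0.840006; cosh(ωT) = 1.374045, sinh(ωT) = 0.942337
x(T) = p + (x₀−p)·cosh(ωT) + (ẋ₀/ω)·sinh(ωT) ⇒ p·(1 − cosh) = x(T) − x₀·cosh − (ẋ₀/ω)·sinh
numerator   = 0.2793 − (0.1415)·1.374045 − (0.2852/3.1227)·0.942337 = -0.001192
denominator = 1 − 1.374045 = -0.374045
p = -0.001192 / -0.374045 = 0.0032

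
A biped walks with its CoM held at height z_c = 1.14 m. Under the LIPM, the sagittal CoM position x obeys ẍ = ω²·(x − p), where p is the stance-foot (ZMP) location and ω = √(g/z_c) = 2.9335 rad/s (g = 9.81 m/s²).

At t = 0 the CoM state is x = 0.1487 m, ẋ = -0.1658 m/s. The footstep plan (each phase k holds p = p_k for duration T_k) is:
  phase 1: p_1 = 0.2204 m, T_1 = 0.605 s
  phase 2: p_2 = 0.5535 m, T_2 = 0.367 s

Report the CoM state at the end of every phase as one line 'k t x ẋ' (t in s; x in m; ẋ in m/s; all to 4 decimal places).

phase 1: p=0.2204, T=0.605, ωT=1.774768, cosh=3.034216, sinh=2.864693; start (x,ẋ)=(0.148700, -0.165800) → end (x,ẋ)=(-0.159064, -1.105610)
phase 2: p=0.5535, T=0.367, ωT=1.076594, cosh=1.637711, sinh=1.296957; start (x,ẋ)=(-0.159064, -1.105610) → end (x,ẋ)=(-1.102286, -4.521709)

1 0.6050 -0.1591 -1.1056
2 0.9720 -1.1023 -4.5217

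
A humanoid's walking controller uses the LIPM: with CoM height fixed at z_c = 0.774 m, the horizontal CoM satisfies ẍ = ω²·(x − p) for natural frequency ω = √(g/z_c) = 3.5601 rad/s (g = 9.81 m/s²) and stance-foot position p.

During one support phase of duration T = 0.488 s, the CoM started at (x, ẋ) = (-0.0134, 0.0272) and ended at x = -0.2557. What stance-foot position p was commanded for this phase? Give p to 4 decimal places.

ωT = 3.5601·0.488 = 1.737329; cosh(ωT) = 2.929067, sinh(ωT) = 2.753078
x(T) = p + (x₀−p)·cosh(ωT) + (ẋ₀/ω)·sinh(ωT) ⇒ p·(1 − cosh) = x(T) − x₀·cosh − (ẋ₀/ω)·sinh
numerator   = -0.2557 − (-0.0134)·2.929067 − (0.0272/3.5601)·2.753078 = -0.237485
denominator = 1 − 2.929067 = -1.929067
p = -0.237485 / -1.929067 = 0.1231

p = 0.1231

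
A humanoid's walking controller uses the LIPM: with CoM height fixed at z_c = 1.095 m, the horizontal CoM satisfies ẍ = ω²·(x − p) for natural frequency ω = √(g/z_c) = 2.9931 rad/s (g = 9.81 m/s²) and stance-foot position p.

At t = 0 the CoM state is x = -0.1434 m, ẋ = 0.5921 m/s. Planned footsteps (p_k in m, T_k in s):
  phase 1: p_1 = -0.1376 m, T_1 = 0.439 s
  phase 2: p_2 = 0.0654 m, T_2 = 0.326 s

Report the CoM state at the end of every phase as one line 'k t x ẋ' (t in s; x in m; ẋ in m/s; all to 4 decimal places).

1 0.4390 0.1923 1.1512
2 0.7650 0.6954 2.1763

phase 1: p=-0.1376, T=0.439, ωT=1.313971, cosh=1.994835, sinh=1.726085; start (x,ẋ)=(-0.143400, 0.592100) → end (x,ẋ)=(0.192287, 1.151177)
phase 2: p=0.0654, T=0.326, ωT=0.975751, cosh=1.515034, sinh=1.138124; start (x,ẋ)=(0.192287, 1.151177) → end (x,ẋ)=(0.695372, 2.176315)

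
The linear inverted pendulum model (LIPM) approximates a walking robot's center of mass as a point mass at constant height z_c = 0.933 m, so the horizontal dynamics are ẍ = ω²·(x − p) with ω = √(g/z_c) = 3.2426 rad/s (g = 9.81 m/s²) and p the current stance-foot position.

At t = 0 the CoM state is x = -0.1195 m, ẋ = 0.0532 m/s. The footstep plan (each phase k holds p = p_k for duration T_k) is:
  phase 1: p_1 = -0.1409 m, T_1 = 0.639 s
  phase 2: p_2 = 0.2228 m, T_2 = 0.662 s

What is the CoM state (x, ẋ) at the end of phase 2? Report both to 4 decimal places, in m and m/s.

phase 1: p=-0.1409, T=0.639, ωT=2.072021, cosh=4.033395, sinh=3.907464; start (x,ẋ)=(-0.119500, 0.053200) → end (x,ẋ)=(0.009523, 0.485722)
phase 2: p=0.2228, T=0.662, ωT=2.146601, cosh=4.336305, sinh=4.219424; start (x,ẋ)=(0.009523, 0.485722) → end (x,ẋ)=(-0.069991, -0.811800)

x = -0.0700, ẋ = -0.8118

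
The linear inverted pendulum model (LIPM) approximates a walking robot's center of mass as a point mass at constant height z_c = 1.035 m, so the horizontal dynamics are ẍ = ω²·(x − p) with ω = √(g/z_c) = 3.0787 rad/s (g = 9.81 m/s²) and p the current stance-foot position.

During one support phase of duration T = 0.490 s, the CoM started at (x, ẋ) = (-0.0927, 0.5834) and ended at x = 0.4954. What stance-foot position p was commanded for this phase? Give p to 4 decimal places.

ωT = 3.0787·0.490 = 1.508563; cosh(ωT) = 2.370729, sinh(ωT) = 2.149501
x(T) = p + (x₀−p)·cosh(ωT) + (ẋ₀/ω)·sinh(ωT) ⇒ p·(1 − cosh) = x(T) − x₀·cosh − (ẋ₀/ω)·sinh
numerator   = 0.4954 − (-0.0927)·2.370729 − (0.5834/3.0787)·2.149501 = 0.307846
denominator = 1 − 2.370729 = -1.370729
p = 0.307846 / -1.370729 = -0.2246

p = -0.2246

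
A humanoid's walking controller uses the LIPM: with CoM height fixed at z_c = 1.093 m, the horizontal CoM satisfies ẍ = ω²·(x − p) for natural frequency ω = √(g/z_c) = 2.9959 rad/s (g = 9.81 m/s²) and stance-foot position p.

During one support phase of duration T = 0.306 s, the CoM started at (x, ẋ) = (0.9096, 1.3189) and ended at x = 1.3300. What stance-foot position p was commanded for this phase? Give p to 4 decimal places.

p = 1.0031

ωT = 2.9959·0.306 = 0.916745; cosh(ωT) = 1.450478, sinh(ωT) = 1.050659
x(T) = p + (x₀−p)·cosh(ωT) + (ẋ₀/ω)·sinh(ωT) ⇒ p·(1 − cosh) = x(T) − x₀·cosh − (ẋ₀/ω)·sinh
numerator   = 1.3300 − (0.9096)·1.450478 − (1.3189/2.9959)·1.050659 = -0.451891
denominator = 1 − 1.450478 = -0.450478
p = -0.451891 / -0.450478 = 1.0031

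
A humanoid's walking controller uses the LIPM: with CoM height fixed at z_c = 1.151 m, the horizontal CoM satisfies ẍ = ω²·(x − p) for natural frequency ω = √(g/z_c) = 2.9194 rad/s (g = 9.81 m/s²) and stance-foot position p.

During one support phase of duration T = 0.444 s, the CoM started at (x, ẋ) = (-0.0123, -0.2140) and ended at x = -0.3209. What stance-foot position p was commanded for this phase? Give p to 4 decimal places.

p = 0.1791

ωT = 2.9194·0.444 = 1.296214; cosh(ωT) = 1.964498, sinh(ωT) = 1.690932
x(T) = p + (x₀−p)·cosh(ωT) + (ẋ₀/ω)·sinh(ωT) ⇒ p·(1 − cosh) = x(T) − x₀·cosh − (ẋ₀/ω)·sinh
numerator   = -0.3209 − (-0.0123)·1.964498 − (-0.2140/2.9194)·1.690932 = -0.172787
denominator = 1 − 1.964498 = -0.964498
p = -0.172787 / -0.964498 = 0.1791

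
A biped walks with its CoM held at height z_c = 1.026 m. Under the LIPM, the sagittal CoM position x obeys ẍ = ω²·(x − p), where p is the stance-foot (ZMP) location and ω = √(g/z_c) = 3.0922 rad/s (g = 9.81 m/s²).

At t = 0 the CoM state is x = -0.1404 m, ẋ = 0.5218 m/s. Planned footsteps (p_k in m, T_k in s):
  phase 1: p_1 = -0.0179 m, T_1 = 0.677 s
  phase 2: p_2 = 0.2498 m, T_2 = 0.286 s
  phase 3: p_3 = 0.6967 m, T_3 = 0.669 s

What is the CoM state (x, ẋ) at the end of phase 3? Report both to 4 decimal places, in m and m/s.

x = -0.0780, ẋ = -2.1719

phase 1: p=-0.0179, T=0.677, ωT=2.093419, cosh=4.117936, sinh=3.994672; start (x,ẋ)=(-0.140400, 0.521800) → end (x,ẋ)=(0.151742, 0.635580)
phase 2: p=0.2498, T=0.286, ωT=0.884369, cosh=1.417216, sinh=1.004241; start (x,ẋ)=(0.151742, 0.635580) → end (x,ẋ)=(0.317246, 0.596253)
phase 3: p=0.6967, T=0.669, ωT=2.068682, cosh=4.020368, sinh=3.894016; start (x,ẋ)=(0.317246, 0.596253) → end (x,ẋ)=(-0.077983, -2.171880)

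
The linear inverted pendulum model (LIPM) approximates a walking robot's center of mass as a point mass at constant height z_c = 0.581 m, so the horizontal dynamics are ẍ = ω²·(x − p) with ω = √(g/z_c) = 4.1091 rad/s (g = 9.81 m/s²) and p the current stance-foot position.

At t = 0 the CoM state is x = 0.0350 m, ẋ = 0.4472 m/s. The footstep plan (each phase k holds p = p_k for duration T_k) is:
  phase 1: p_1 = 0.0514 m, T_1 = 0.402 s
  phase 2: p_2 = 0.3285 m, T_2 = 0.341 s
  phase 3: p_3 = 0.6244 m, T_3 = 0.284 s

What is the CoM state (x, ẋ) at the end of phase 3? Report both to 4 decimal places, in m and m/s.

x = 1.4289, ẋ = 3.7792

phase 1: p=0.0514, T=0.402, ωT=1.651858, cosh=2.704179, sinh=2.512486; start (x,ẋ)=(0.035000, 0.447200) → end (x,ẋ)=(0.280489, 1.039994)
phase 2: p=0.3285, T=0.341, ωT=1.401203, cosh=2.153191, sinh=1.906891; start (x,ẋ)=(0.280489, 1.039994) → end (x,ẋ)=(0.707749, 1.863114)
phase 3: p=0.6244, T=0.284, ωT=1.166984, cosh=1.761798, sinh=1.450493; start (x,ẋ)=(0.707749, 1.863114) → end (x,ẋ)=(1.428915, 3.779209)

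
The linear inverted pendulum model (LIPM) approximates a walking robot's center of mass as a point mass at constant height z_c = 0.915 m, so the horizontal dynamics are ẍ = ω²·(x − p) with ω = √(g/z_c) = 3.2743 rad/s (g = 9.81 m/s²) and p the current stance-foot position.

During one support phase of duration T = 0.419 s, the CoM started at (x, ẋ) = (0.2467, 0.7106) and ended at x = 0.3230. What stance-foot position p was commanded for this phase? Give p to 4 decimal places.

p = 0.5417

ωT = 3.2743·0.419 = 1.371932; cosh(ωT) = 2.098288, sinh(ωT) = 1.844672
x(T) = p + (x₀−p)·cosh(ωT) + (ẋ₀/ω)·sinh(ωT) ⇒ p·(1 − cosh) = x(T) − x₀·cosh − (ẋ₀/ω)·sinh
numerator   = 0.3230 − (0.2467)·2.098288 − (0.7106/3.2743)·1.844672 = -0.594985
denominator = 1 − 2.098288 = -1.098288
p = -0.594985 / -1.098288 = 0.5417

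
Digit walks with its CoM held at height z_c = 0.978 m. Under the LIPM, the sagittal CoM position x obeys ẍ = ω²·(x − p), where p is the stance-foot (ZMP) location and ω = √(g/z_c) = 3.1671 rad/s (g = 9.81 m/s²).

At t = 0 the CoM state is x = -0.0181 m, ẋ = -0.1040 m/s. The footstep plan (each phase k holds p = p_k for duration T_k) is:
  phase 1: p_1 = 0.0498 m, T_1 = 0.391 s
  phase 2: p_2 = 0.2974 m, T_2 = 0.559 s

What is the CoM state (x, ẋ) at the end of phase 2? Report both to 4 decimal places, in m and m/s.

phase 1: p=0.0498, T=0.391, ωT=1.238336, cosh=1.869867, sinh=1.580001; start (x,ẋ)=(-0.018100, -0.104000) → end (x,ẋ)=(-0.129047, -0.534239)
phase 2: p=0.2974, T=0.559, ωT=1.770409, cosh=3.021759, sinh=2.851496; start (x,ẋ)=(-0.129047, -0.534239) → end (x,ẋ)=(-1.472223, -5.465577)

x = -1.4722, ẋ = -5.4656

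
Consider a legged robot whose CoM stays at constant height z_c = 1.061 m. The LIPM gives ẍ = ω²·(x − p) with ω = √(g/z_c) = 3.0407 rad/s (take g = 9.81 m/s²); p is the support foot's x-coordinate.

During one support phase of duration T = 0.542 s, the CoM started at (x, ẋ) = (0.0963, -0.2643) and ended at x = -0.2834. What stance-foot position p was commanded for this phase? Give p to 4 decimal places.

ωT = 3.0407·0.542 = 1.648059; cosh(ωT) = 2.694654, sinh(ωT) = 2.502231
x(T) = p + (x₀−p)·cosh(ωT) + (ẋ₀/ω)·sinh(ωT) ⇒ p·(1 − cosh) = x(T) − x₀·cosh − (ẋ₀/ω)·sinh
numerator   = -0.2834 − (0.0963)·2.694654 − (-0.2643/3.0407)·2.502231 = -0.325399
denominator = 1 − 2.694654 = -1.694654
p = -0.325399 / -1.694654 = 0.1920

p = 0.1920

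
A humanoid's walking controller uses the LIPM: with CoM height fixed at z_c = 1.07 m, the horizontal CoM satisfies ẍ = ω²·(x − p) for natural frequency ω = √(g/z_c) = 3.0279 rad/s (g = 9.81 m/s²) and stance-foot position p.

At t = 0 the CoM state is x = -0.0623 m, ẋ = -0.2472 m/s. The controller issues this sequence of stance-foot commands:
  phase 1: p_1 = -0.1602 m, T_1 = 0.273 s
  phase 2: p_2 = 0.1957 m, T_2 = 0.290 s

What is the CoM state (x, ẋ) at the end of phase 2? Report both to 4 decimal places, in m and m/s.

phase 1: p=-0.1602, T=0.273, ωT=0.826617, cosh=1.361550, sinh=0.924023; start (x,ẋ)=(-0.062300, -0.247200) → end (x,ẋ)=(-0.102342, -0.062666)
phase 2: p=0.1957, T=0.290, ωT=0.878091, cosh=1.410939, sinh=0.995363; start (x,ẋ)=(-0.102342, -0.062666) → end (x,ẋ)=(-0.245419, -0.986675)

x = -0.2454, ẋ = -0.9867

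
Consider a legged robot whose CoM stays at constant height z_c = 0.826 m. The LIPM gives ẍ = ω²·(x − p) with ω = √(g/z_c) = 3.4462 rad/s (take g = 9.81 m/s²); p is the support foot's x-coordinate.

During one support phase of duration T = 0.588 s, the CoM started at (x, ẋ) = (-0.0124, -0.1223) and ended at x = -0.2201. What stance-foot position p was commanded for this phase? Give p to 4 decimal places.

ωT = 3.4462·0.588 = 2.026366; cosh(ωT) = 3.859139, sinh(ωT) = 3.727325
x(T) = p + (x₀−p)·cosh(ωT) + (ẋ₀/ω)·sinh(ωT) ⇒ p·(1 − cosh) = x(T) − x₀·cosh − (ẋ₀/ω)·sinh
numerator   = -0.2201 − (-0.0124)·3.859139 − (-0.1223/3.4462)·3.727325 = -0.039970
denominator = 1 − 3.859139 = -2.859139
p = -0.039970 / -2.859139 = 0.0140

p = 0.0140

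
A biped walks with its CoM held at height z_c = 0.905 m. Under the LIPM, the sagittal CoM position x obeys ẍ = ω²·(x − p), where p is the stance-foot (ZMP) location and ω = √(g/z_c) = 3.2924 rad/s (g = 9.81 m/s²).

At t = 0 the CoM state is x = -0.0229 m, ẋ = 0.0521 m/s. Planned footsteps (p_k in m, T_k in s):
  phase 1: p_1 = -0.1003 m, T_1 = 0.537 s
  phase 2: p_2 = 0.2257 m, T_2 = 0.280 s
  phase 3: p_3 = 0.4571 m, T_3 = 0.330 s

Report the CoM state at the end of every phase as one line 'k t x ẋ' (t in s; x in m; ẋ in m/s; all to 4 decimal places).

1 0.5370 0.1781 0.8819
2 0.8170 0.4398 1.1180
3 1.1470 0.8744 1.7705

phase 1: p=-0.1003, T=0.537, ωT=1.768019, cosh=3.014952, sinh=2.844281; start (x,ẋ)=(-0.022900, 0.052100) → end (x,ẋ)=(0.178066, 0.881892)
phase 2: p=0.2257, T=0.280, ωT=0.921872, cosh=1.455883, sinh=1.058109; start (x,ẋ)=(0.178066, 0.881892) → end (x,ẋ)=(0.439773, 1.117989)
phase 3: p=0.4571, T=0.330, ωT=1.086492, cosh=1.650628, sinh=1.313230; start (x,ẋ)=(0.439773, 1.117989) → end (x,ẋ)=(0.874428, 1.770466)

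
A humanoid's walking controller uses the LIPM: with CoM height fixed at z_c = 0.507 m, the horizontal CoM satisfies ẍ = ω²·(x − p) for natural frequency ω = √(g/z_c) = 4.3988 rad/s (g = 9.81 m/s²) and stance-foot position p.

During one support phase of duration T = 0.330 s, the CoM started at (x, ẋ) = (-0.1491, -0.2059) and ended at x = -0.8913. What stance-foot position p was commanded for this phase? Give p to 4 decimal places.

p = 0.3682

ωT = 4.3988·0.330 = 1.451604; cosh(ωT) = 2.252076, sinh(ωT) = 2.017882
x(T) = p + (x₀−p)·cosh(ωT) + (ẋ₀/ω)·sinh(ωT) ⇒ p·(1 − cosh) = x(T) − x₀·cosh − (ẋ₀/ω)·sinh
numerator   = -0.8913 − (-0.1491)·2.252076 − (-0.2059/4.3988)·2.017882 = -0.461062
denominator = 1 − 2.252076 = -1.252076
p = -0.461062 / -1.252076 = 0.3682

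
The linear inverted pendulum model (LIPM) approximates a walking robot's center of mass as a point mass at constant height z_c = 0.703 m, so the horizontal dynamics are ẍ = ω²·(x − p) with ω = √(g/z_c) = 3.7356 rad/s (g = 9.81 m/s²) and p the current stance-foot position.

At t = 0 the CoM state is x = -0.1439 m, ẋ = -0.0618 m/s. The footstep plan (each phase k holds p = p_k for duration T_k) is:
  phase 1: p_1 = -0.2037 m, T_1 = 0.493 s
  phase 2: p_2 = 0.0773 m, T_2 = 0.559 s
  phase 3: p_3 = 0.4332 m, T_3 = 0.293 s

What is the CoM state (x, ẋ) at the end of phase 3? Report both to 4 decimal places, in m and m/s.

x = -0.2623, ẋ = -2.1114

phase 1: p=-0.2037, T=0.493, ωT=1.841651, cosh=3.232748, sinh=3.074193; start (x,ẋ)=(-0.143900, -0.061800) → end (x,ẋ)=(-0.061240, 0.486957)
phase 2: p=0.0773, T=0.559, ωT=2.088200, cosh=4.097144, sinh=3.973234; start (x,ẋ)=(-0.061240, 0.486957) → end (x,ẋ)=(0.027617, -0.061131)
phase 3: p=0.4332, T=0.293, ωT=1.094531, cosh=1.661239, sinh=1.326542; start (x,ẋ)=(0.027617, -0.061131) → end (x,ẋ)=(-0.262279, -2.111393)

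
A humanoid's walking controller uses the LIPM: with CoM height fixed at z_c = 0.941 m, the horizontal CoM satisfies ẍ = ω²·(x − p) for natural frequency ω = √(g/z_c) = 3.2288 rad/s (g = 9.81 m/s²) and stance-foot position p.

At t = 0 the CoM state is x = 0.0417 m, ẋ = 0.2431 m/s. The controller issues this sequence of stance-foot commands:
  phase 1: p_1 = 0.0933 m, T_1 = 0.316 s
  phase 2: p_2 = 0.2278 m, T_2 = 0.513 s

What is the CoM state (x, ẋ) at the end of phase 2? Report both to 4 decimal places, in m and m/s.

x = 0.0304, ẋ = -0.5263

phase 1: p=0.0933, T=0.316, ωT=1.020301, cosh=1.567258, sinh=1.206771; start (x,ẋ)=(0.041700, 0.243100) → end (x,ẋ)=(0.103289, 0.179945)
phase 2: p=0.2278, T=0.513, ωT=1.656374, cosh=2.715553, sinh=2.524724; start (x,ẋ)=(0.103289, 0.179945) → end (x,ẋ)=(0.030389, -0.526345)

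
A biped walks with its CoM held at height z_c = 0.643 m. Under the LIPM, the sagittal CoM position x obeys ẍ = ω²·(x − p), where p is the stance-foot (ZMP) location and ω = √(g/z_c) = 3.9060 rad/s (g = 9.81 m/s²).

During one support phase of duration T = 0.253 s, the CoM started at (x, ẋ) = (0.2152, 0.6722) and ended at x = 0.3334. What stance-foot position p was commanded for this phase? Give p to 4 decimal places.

ωT = 3.9060·0.253 = 0.988218; cosh(ωT) = 1.529341, sinh(ωT) = 1.157102
x(T) = p + (x₀−p)·cosh(ωT) + (ẋ₀/ω)·sinh(ωT) ⇒ p·(1 − cosh) = x(T) − x₀·cosh − (ẋ₀/ω)·sinh
numerator   = 0.3334 − (0.2152)·1.529341 − (0.6722/3.9060)·1.157102 = -0.194845
denominator = 1 − 1.529341 = -0.529341
p = -0.194845 / -0.529341 = 0.3681

p = 0.3681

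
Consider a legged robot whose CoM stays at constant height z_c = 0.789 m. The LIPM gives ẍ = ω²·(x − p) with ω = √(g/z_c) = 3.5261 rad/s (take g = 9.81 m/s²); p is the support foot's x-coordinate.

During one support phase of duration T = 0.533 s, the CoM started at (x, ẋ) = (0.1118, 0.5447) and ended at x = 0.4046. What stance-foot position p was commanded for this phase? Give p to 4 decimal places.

ωT = 3.5261·0.533 = 1.879411; cosh(ωT) = 3.351164, sinh(ωT) = 3.198484
x(T) = p + (x₀−p)·cosh(ωT) + (ẋ₀/ω)·sinh(ωT) ⇒ p·(1 − cosh) = x(T) − x₀·cosh − (ẋ₀/ω)·sinh
numerator   = 0.4046 − (0.1118)·3.351164 − (0.5447/3.5261)·3.198484 = -0.464151
denominator = 1 − 3.351164 = -2.351164
p = -0.464151 / -2.351164 = 0.1974

p = 0.1974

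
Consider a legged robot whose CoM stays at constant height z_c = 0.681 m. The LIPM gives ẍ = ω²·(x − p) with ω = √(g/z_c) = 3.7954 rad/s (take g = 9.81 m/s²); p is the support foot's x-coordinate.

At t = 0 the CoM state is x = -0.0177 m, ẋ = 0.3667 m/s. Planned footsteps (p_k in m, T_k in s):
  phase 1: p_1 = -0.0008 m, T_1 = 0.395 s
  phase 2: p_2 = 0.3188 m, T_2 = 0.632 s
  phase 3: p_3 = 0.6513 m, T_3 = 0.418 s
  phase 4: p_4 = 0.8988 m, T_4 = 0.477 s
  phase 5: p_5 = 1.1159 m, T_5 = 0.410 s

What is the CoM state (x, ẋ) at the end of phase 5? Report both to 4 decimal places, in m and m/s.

x = 2.5766, ẋ = 5.7600

phase 1: p=-0.0008, T=0.395, ωT=1.499183, cosh=2.350671, sinh=2.127358; start (x,ẋ)=(-0.017700, 0.366700) → end (x,ẋ)=(0.165013, 0.725537)
phase 2: p=0.3188, T=0.632, ωT=2.398693, cosh=5.549806, sinh=5.458970; start (x,ẋ)=(0.165013, 0.725537) → end (x,ẋ)=(0.508859, 0.840274)
phase 3: p=0.6513, T=0.418, ωT=1.586477, cosh=2.545575, sinh=2.340930; start (x,ẋ)=(0.508859, 0.840274) → end (x,ẋ)=(0.806970, 0.873422)
phase 4: p=0.8988, T=0.477, ωT=1.810406, cosh=3.138258, sinh=2.974670; start (x,ẋ)=(0.806970, 0.873422) → end (x,ẋ)=(1.295163, 1.704253)
phase 5: p=1.1159, T=0.410, ωT=1.556114, cosh=2.475659, sinh=2.264705; start (x,ẋ)=(1.295163, 1.704253) → end (x,ẋ)=(2.576617, 5.759998)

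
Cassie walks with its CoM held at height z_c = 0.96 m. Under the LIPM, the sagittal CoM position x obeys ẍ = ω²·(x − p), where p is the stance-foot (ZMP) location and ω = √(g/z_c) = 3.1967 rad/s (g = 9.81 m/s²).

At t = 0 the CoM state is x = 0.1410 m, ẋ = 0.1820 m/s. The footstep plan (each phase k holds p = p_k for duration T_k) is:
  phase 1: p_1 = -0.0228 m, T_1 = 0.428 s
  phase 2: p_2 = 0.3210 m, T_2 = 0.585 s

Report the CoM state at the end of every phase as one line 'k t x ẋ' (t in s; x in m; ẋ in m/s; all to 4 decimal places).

1 0.4280 0.4243 1.3424
2 1.0130 1.9944 5.5052

phase 1: p=-0.0228, T=0.428, ωT=1.368188, cosh=2.091396, sinh=1.836828; start (x,ẋ)=(0.141000, 0.182000) → end (x,ẋ)=(0.424348, 1.342433)
phase 2: p=0.3210, T=0.585, ωT=1.870069, cosh=3.321430, sinh=3.167317; start (x,ẋ)=(0.424348, 1.342433) → end (x,ẋ)=(1.994358, 5.505195)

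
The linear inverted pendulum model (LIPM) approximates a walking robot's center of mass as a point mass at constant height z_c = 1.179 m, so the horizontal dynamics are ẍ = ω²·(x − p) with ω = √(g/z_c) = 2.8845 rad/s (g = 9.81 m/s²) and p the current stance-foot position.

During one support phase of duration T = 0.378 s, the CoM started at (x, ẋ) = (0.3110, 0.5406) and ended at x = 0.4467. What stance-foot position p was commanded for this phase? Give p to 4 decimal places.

p = 0.4812

ωT = 2.8845·0.378 = 1.090341; cosh(ωT) = 1.655695, sinh(ωT) = 1.319593
x(T) = p + (x₀−p)·cosh(ωT) + (ẋ₀/ω)·sinh(ωT) ⇒ p·(1 − cosh) = x(T) − x₀·cosh − (ẋ₀/ω)·sinh
numerator   = 0.4467 − (0.3110)·1.655695 − (0.5406/2.8845)·1.319593 = -0.315533
denominator = 1 − 1.655695 = -0.655695
p = -0.315533 / -0.655695 = 0.4812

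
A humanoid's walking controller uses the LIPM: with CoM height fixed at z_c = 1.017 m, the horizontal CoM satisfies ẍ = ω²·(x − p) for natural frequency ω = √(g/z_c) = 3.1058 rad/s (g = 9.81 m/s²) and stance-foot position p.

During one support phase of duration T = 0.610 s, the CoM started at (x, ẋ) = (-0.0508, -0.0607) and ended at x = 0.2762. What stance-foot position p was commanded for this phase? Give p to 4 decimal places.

p = -0.2135

ωT = 3.1058·0.610 = 1.894538; cosh(ωT) = 3.399932, sinh(ωT) = 3.249544
x(T) = p + (x₀−p)·cosh(ωT) + (ẋ₀/ω)·sinh(ωT) ⇒ p·(1 − cosh) = x(T) − x₀·cosh − (ẋ₀/ω)·sinh
numerator   = 0.2762 − (-0.0508)·3.399932 − (-0.0607/3.1058)·3.249544 = 0.512426
denominator = 1 − 3.399932 = -2.399932
p = 0.512426 / -2.399932 = -0.2135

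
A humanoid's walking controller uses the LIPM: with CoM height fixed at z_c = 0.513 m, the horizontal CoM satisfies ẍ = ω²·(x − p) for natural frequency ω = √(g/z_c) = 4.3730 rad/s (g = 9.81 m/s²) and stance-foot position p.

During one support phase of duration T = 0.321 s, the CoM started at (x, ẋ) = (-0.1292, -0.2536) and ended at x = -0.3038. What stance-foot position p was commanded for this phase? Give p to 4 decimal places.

p = -0.0742

ωT = 4.3730·0.321 = 1.403733; cosh(ωT) = 2.158022, sinh(ωT) = 1.912344
x(T) = p + (x₀−p)·cosh(ωT) + (ẋ₀/ω)·sinh(ωT) ⇒ p·(1 − cosh) = x(T) − x₀·cosh − (ẋ₀/ω)·sinh
numerator   = -0.3038 − (-0.1292)·2.158022 − (-0.2536/4.3730)·1.912344 = 0.085918
denominator = 1 − 2.158022 = -1.158022
p = 0.085918 / -1.158022 = -0.0742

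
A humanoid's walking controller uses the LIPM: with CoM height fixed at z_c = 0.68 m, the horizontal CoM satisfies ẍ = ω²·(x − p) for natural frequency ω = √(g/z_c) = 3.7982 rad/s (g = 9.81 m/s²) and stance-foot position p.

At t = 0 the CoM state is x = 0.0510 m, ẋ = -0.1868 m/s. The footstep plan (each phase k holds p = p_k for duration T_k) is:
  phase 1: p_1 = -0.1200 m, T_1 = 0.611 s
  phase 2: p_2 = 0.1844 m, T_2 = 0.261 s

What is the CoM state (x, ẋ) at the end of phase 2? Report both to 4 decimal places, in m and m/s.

phase 1: p=-0.1200, T=0.611, ωT=2.320700, cosh=5.140503, sinh=5.042299; start (x,ẋ)=(0.051000, -0.186800) → end (x,ẋ)=(0.511040, 2.314688)
phase 2: p=0.1844, T=0.261, ωT=0.991330, cosh=1.532950, sinh=1.161867; start (x,ẋ)=(0.511040, 2.314688) → end (x,ẋ)=(1.393184, 4.989762)

x = 1.3932, ẋ = 4.9898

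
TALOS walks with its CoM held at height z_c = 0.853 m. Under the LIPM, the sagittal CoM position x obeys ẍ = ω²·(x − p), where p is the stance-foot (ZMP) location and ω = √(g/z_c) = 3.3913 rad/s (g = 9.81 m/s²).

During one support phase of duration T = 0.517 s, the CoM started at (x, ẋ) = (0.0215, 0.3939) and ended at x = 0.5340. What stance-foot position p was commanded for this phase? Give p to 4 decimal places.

p = -0.0734

ωT = 3.3913·0.517 = 1.753302; cosh(ωT) = 2.973419, sinh(ωT) = 2.800218
x(T) = p + (x₀−p)·cosh(ωT) + (ẋ₀/ω)·sinh(ωT) ⇒ p·(1 − cosh) = x(T) − x₀·cosh − (ẋ₀/ω)·sinh
numerator   = 0.5340 − (0.0215)·2.973419 − (0.3939/3.3913)·2.800218 = 0.144826
denominator = 1 − 2.973419 = -1.973419
p = 0.144826 / -1.973419 = -0.0734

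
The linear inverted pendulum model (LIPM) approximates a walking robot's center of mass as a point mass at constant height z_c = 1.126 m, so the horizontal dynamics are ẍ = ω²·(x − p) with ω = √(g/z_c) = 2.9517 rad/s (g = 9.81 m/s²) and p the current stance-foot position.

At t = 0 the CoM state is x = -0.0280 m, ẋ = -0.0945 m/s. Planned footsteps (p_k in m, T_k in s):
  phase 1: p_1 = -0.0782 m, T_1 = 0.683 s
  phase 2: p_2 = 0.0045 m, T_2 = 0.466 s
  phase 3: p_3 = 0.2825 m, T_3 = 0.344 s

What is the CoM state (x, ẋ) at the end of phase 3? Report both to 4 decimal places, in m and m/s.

x = 0.1392, ẋ = -0.1064

phase 1: p=-0.0782, T=0.683, ωT=2.016011, cosh=3.820750, sinh=3.687565; start (x,ẋ)=(-0.028000, -0.094500) → end (x,ẋ)=(-0.004457, 0.185345)
phase 2: p=0.0045, T=0.466, ωT=1.375492, cosh=2.104870, sinh=1.852154; start (x,ẋ)=(-0.004457, 0.185345) → end (x,ẋ)=(0.101948, 0.341158)
phase 3: p=0.2825, T=0.344, ωT=1.015385, cosh=1.561344, sinh=1.199081; start (x,ẋ)=(0.101948, 0.341158) → end (x,ẋ)=(0.139186, -0.106369)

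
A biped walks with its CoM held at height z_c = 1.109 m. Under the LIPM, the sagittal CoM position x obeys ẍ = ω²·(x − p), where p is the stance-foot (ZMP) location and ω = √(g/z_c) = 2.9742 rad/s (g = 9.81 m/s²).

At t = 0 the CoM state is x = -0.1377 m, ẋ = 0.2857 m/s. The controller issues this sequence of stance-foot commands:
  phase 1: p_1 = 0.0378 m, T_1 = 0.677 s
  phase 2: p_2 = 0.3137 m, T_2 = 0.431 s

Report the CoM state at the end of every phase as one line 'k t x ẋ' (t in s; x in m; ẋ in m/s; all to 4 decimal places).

phase 1: p=0.0378, T=0.677, ωT=2.013533, cosh=3.811625, sinh=3.678109; start (x,ẋ)=(-0.137700, 0.285700) → end (x,ẋ)=(-0.277823, -0.830889)
phase 2: p=0.3137, T=0.431, ωT=1.281880, cosh=1.940462, sinh=1.662947; start (x,ẋ)=(-0.277823, -0.830889) → end (x,ẋ)=(-1.298698, -4.537944)

1 0.6770 -0.2778 -0.8309
2 1.1080 -1.2987 -4.5379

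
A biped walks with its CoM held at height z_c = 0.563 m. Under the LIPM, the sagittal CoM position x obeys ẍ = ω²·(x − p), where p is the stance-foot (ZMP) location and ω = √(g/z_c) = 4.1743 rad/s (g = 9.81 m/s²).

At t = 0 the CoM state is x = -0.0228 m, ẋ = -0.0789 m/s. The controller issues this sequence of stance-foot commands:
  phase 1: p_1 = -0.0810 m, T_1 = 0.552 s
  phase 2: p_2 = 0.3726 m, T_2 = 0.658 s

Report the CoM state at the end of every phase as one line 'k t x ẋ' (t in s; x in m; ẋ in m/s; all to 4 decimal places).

1 0.5520 0.1197 0.8055
2 1.2100 -0.1092 -1.8919

phase 1: p=-0.0810, T=0.552, ωT=2.304214, cosh=5.058068, sinh=4.958231; start (x,ẋ)=(-0.022800, -0.078900) → end (x,ẋ)=(0.119662, 0.805492)
phase 2: p=0.3726, T=0.658, ωT=2.746689, cosh=7.827535, sinh=7.763396; start (x,ẋ)=(0.119662, 0.805492) → end (x,ẋ)=(-0.109219, -1.891873)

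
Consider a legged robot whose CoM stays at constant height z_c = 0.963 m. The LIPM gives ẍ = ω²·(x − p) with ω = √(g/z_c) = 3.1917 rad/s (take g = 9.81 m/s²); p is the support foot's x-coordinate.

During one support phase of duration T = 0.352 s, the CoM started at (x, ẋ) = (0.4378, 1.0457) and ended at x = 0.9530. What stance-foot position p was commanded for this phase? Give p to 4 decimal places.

ωT = 3.1917·0.352 = 1.123478; cosh(ωT) = 1.700340, sinh(ωT) = 1.375193
x(T) = p + (x₀−p)·cosh(ωT) + (ẋ₀/ω)·sinh(ωT) ⇒ p·(1 − cosh) = x(T) − x₀·cosh − (ẋ₀/ω)·sinh
numerator   = 0.9530 − (0.4378)·1.700340 − (1.0457/3.1917)·1.375193 = -0.241965
denominator = 1 − 1.700340 = -0.700340
p = -0.241965 / -0.700340 = 0.3455

p = 0.3455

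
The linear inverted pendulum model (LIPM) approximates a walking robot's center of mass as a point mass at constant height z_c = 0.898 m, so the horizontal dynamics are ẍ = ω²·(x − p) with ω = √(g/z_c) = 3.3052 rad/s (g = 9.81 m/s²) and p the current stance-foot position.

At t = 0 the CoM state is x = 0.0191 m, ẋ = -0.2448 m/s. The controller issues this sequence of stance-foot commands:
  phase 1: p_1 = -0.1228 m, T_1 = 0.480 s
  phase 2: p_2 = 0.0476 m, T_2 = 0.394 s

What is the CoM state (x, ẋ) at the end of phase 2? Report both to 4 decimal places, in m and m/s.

phase 1: p=-0.1228, T=0.480, ωT=1.586496, cosh=2.545619, sinh=2.340977; start (x,ẋ)=(0.019100, -0.244800) → end (x,ẋ)=(0.065039, 0.474769)
phase 2: p=0.0476, T=0.394, ωT=1.302249, cosh=1.974739, sinh=1.702819; start (x,ẋ)=(0.065039, 0.474769) → end (x,ẋ)=(0.326635, 1.035692)

x = 0.3266, ẋ = 1.0357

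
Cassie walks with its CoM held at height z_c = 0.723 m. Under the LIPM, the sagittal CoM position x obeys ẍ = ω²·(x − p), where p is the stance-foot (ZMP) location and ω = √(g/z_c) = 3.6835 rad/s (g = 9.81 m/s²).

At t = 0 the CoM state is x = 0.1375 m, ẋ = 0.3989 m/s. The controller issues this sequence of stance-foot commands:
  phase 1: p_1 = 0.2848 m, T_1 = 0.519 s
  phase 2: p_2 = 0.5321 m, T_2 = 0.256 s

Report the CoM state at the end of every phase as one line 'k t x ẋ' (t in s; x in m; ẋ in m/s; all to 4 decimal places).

1 0.5190 0.1340 -0.4164
2 0.7750 -0.1797 -2.2128

phase 1: p=0.2848, T=0.519, ωT=1.911736, cosh=3.456325, sinh=3.308501; start (x,ẋ)=(0.137500, 0.398900) → end (x,ẋ)=(0.133973, -0.416397)
phase 2: p=0.5321, T=0.256, ωT=0.942976, cosh=1.478539, sinh=1.089072; start (x,ẋ)=(0.133973, -0.416397) → end (x,ẋ)=(-0.179659, -2.212783)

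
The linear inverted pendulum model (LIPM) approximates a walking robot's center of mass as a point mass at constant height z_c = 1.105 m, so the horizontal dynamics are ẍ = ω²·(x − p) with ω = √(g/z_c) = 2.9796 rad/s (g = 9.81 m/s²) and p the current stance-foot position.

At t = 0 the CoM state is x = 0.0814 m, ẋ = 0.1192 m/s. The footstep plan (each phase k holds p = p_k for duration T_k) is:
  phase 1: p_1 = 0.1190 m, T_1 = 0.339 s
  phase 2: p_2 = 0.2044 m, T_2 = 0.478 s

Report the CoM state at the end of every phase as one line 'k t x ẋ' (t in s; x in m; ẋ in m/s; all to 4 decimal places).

phase 1: p=0.1190, T=0.339, ωT=1.010084, cosh=1.555010, sinh=1.190822; start (x,ẋ)=(0.081400, 0.119200) → end (x,ẋ)=(0.108171, 0.051946)
phase 2: p=0.2044, T=0.478, ωT=1.424249, cosh=2.197712, sinh=1.957023; start (x,ẋ)=(0.108171, 0.051946) → end (x,ẋ)=(0.027035, -0.446964)

1 0.3390 0.1082 0.0519
2 0.8170 0.0270 -0.4470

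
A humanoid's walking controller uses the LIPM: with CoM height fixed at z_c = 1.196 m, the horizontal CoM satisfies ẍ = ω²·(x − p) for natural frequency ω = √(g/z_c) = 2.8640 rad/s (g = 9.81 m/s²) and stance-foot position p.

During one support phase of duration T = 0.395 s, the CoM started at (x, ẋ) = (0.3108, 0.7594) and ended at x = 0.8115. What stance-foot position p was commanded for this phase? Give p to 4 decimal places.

p = 0.1244

ωT = 2.8640·0.395 = 1.131280; cosh(ωT) = 1.711121, sinh(ωT) = 1.388501
x(T) = p + (x₀−p)·cosh(ωT) + (ẋ₀/ω)·sinh(ωT) ⇒ p·(1 − cosh) = x(T) − x₀·cosh − (ẋ₀/ω)·sinh
numerator   = 0.8115 − (0.3108)·1.711121 − (0.7594/2.8640)·1.388501 = -0.088482
denominator = 1 − 1.711121 = -0.711121
p = -0.088482 / -0.711121 = 0.1244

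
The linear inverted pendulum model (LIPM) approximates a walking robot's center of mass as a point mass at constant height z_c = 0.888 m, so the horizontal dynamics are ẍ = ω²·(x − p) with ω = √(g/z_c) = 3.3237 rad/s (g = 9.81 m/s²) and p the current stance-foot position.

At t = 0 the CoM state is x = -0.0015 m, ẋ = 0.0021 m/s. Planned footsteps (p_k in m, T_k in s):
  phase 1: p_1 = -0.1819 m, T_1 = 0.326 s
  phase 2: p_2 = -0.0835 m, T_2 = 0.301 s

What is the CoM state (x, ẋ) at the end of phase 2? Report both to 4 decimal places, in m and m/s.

phase 1: p=-0.1819, T=0.326, ωT=1.083526, cosh=1.646741, sinh=1.308341; start (x,ẋ)=(-0.001500, 0.002100) → end (x,ẋ)=(0.115999, 0.787933)
phase 2: p=-0.0835, T=0.301, ωT=1.000434, cosh=1.543590, sinh=1.175871; start (x,ẋ)=(0.115999, 0.787933) → end (x,ẋ)=(0.503202, 1.995935)

x = 0.5032, ẋ = 1.9959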